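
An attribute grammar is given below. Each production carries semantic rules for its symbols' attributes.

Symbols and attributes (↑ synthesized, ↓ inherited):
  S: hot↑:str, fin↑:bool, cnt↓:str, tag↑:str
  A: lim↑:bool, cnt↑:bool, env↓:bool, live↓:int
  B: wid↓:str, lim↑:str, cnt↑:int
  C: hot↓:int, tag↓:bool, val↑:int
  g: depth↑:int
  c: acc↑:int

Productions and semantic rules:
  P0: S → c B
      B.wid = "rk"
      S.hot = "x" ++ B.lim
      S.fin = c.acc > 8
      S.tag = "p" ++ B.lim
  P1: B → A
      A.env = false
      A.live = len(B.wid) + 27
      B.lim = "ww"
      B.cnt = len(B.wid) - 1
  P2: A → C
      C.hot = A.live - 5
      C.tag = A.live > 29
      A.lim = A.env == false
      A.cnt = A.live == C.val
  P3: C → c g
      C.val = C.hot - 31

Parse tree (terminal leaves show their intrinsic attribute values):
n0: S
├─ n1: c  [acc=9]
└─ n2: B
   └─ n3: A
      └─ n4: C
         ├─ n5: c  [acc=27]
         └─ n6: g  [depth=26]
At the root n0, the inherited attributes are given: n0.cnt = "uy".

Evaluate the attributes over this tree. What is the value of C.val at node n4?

1. n0.cnt = "uy"  [given at root]
2. n1.acc = 9  [terminal]
3. n2.wid = "rk"  ["rk"]
4. n3.env = false  [false]
5. n3.live = 29  [len(B.wid) + 27]
6. n4.hot = 24  [A.live - 5]
7. n4.tag = false  [A.live > 29]
8. n5.acc = 27  [terminal]
9. n6.depth = 26  [terminal]
10. n4.val = -7  [C.hot - 31]
11. n3.lim = true  [A.env == false]
12. n3.cnt = false  [A.live == C.val]
13. n2.lim = "ww"  ["ww"]
14. n2.cnt = 1  [len(B.wid) - 1]
15. n0.hot = "xww"  ["x" ++ B.lim]
16. n0.fin = true  [c.acc > 8]
17. n0.tag = "pww"  ["p" ++ B.lim]

-7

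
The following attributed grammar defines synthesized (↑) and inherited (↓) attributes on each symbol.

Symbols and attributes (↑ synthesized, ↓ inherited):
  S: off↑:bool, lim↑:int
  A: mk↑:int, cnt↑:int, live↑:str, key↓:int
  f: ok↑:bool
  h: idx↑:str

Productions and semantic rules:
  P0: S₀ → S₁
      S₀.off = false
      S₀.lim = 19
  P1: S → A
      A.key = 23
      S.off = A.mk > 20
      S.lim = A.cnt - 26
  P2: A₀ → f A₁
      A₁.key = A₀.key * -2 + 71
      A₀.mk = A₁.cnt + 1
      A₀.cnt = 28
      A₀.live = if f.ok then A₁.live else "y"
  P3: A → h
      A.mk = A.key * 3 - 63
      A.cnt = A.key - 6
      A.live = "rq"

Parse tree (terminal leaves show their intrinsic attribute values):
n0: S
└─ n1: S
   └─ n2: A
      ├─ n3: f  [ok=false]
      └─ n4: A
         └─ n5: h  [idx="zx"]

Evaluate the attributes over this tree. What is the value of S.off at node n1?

false

1. n2.key = 23  [23]
2. n3.ok = false  [terminal]
3. n4.key = 25  [A₀.key * -2 + 71]
4. n5.idx = "zx"  [terminal]
5. n4.mk = 12  [A.key * 3 - 63]
6. n4.cnt = 19  [A.key - 6]
7. n4.live = "rq"  ["rq"]
8. n2.mk = 20  [A₁.cnt + 1]
9. n2.cnt = 28  [28]
10. n2.live = "y"  [if f.ok then A₁.live else "y"]
11. n1.off = false  [A.mk > 20]
12. n1.lim = 2  [A.cnt - 26]
13. n0.off = false  [false]
14. n0.lim = 19  [19]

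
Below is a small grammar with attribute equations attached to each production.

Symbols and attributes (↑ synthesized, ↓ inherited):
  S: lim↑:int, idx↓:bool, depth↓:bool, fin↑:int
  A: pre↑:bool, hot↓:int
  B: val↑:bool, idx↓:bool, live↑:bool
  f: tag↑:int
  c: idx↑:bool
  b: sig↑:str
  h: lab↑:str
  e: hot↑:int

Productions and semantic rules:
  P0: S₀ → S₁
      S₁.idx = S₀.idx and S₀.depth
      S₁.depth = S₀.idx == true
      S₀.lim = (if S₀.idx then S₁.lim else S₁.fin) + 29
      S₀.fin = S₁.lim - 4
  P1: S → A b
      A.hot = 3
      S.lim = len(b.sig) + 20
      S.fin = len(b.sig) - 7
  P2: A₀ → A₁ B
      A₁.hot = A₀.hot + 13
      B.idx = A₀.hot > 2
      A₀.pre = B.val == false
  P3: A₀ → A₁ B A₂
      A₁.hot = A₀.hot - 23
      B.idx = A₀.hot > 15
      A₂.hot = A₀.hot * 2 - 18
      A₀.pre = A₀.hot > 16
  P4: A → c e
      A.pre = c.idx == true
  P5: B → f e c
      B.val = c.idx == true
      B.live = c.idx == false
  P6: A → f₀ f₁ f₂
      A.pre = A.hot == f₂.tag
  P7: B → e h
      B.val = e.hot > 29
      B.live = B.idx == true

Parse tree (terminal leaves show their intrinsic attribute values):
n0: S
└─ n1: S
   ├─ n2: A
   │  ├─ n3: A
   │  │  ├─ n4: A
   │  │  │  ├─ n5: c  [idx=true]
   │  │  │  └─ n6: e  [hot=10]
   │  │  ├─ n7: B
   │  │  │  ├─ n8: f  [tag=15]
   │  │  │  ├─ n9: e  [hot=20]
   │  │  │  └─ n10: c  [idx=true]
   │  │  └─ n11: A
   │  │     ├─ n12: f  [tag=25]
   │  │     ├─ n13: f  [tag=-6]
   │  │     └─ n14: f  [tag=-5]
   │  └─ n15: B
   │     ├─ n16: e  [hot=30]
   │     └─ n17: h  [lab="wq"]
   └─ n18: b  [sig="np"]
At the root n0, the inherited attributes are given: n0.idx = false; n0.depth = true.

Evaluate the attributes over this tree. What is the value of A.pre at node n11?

1. n0.idx = false  [given at root]
2. n0.depth = true  [given at root]
3. n1.idx = false  [S₀.idx and S₀.depth]
4. n1.depth = false  [S₀.idx == true]
5. n2.hot = 3  [3]
6. n3.hot = 16  [A₀.hot + 13]
7. n4.hot = -7  [A₀.hot - 23]
8. n5.idx = true  [terminal]
9. n6.hot = 10  [terminal]
10. n4.pre = true  [c.idx == true]
11. n7.idx = true  [A₀.hot > 15]
12. n8.tag = 15  [terminal]
13. n9.hot = 20  [terminal]
14. n10.idx = true  [terminal]
15. n7.val = true  [c.idx == true]
16. n7.live = false  [c.idx == false]
17. n11.hot = 14  [A₀.hot * 2 - 18]
18. n12.tag = 25  [terminal]
19. n13.tag = -6  [terminal]
20. n14.tag = -5  [terminal]
21. n11.pre = false  [A.hot == f₂.tag]
22. n3.pre = false  [A₀.hot > 16]
23. n15.idx = true  [A₀.hot > 2]
24. n16.hot = 30  [terminal]
25. n17.lab = "wq"  [terminal]
26. n15.val = true  [e.hot > 29]
27. n15.live = true  [B.idx == true]
28. n2.pre = false  [B.val == false]
29. n18.sig = "np"  [terminal]
30. n1.lim = 22  [len(b.sig) + 20]
31. n1.fin = -5  [len(b.sig) - 7]
32. n0.lim = 24  [(if S₀.idx then S₁.lim else S₁.fin) + 29]
33. n0.fin = 18  [S₁.lim - 4]

false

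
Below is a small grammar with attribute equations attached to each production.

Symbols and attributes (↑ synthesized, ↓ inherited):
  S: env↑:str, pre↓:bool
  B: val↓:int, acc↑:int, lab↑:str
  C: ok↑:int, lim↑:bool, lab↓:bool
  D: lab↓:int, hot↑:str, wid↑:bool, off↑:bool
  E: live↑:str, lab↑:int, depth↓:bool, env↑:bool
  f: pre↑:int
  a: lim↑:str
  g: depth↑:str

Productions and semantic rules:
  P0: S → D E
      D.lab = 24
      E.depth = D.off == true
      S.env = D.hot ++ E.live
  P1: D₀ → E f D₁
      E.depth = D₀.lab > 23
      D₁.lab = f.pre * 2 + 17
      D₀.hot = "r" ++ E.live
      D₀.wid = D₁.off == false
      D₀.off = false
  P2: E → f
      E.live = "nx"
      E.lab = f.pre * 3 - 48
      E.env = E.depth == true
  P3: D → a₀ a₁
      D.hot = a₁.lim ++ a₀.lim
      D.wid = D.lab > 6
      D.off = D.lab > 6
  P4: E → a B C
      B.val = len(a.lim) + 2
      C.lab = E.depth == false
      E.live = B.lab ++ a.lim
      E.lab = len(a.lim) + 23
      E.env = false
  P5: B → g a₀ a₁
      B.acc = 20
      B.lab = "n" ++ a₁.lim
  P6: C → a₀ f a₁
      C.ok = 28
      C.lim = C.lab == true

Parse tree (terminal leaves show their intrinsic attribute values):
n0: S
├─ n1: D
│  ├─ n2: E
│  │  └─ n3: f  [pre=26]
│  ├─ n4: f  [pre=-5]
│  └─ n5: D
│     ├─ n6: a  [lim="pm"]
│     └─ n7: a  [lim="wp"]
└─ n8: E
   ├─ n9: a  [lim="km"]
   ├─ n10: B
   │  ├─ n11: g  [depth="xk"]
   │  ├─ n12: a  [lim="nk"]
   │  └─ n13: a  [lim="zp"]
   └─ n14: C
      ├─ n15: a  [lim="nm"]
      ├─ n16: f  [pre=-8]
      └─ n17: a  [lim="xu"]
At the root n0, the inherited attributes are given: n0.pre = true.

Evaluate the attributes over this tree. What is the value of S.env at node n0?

1. n0.pre = true  [given at root]
2. n1.lab = 24  [24]
3. n2.depth = true  [D₀.lab > 23]
4. n3.pre = 26  [terminal]
5. n2.live = "nx"  ["nx"]
6. n2.lab = 30  [f.pre * 3 - 48]
7. n2.env = true  [E.depth == true]
8. n4.pre = -5  [terminal]
9. n5.lab = 7  [f.pre * 2 + 17]
10. n6.lim = "pm"  [terminal]
11. n7.lim = "wp"  [terminal]
12. n5.hot = "wppm"  [a₁.lim ++ a₀.lim]
13. n5.wid = true  [D.lab > 6]
14. n5.off = true  [D.lab > 6]
15. n1.hot = "rnx"  ["r" ++ E.live]
16. n1.wid = false  [D₁.off == false]
17. n1.off = false  [false]
18. n8.depth = false  [D.off == true]
19. n9.lim = "km"  [terminal]
20. n10.val = 4  [len(a.lim) + 2]
21. n11.depth = "xk"  [terminal]
22. n12.lim = "nk"  [terminal]
23. n13.lim = "zp"  [terminal]
24. n10.acc = 20  [20]
25. n10.lab = "nzp"  ["n" ++ a₁.lim]
26. n14.lab = true  [E.depth == false]
27. n15.lim = "nm"  [terminal]
28. n16.pre = -8  [terminal]
29. n17.lim = "xu"  [terminal]
30. n14.ok = 28  [28]
31. n14.lim = true  [C.lab == true]
32. n8.live = "nzpkm"  [B.lab ++ a.lim]
33. n8.lab = 25  [len(a.lim) + 23]
34. n8.env = false  [false]
35. n0.env = "rnxnzpkm"  [D.hot ++ E.live]

"rnxnzpkm"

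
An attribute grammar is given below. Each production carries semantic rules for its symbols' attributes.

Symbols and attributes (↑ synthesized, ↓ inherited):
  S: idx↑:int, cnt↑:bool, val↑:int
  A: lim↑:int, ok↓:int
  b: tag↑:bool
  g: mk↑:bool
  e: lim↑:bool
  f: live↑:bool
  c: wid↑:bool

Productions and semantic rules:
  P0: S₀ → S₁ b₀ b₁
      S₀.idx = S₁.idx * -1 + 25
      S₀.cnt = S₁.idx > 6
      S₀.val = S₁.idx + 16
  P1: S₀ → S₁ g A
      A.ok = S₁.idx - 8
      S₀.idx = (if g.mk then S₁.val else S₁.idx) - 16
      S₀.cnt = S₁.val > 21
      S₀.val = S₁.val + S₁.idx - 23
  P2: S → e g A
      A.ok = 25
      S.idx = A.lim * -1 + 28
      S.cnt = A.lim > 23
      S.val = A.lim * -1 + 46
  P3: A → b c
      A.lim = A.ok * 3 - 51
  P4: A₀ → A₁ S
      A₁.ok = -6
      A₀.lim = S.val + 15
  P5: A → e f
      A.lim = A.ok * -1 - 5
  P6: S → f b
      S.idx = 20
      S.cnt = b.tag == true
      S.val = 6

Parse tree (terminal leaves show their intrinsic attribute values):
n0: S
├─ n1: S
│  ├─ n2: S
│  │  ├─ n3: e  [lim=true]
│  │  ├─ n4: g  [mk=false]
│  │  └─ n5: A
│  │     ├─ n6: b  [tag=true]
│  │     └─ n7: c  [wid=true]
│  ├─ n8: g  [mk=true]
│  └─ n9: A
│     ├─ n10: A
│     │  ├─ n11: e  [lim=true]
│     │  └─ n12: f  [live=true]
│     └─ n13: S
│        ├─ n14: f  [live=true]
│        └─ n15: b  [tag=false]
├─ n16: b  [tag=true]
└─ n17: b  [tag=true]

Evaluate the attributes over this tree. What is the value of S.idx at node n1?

6

1. n3.lim = true  [terminal]
2. n4.mk = false  [terminal]
3. n5.ok = 25  [25]
4. n6.tag = true  [terminal]
5. n7.wid = true  [terminal]
6. n5.lim = 24  [A.ok * 3 - 51]
7. n2.idx = 4  [A.lim * -1 + 28]
8. n2.cnt = true  [A.lim > 23]
9. n2.val = 22  [A.lim * -1 + 46]
10. n8.mk = true  [terminal]
11. n9.ok = -4  [S₁.idx - 8]
12. n10.ok = -6  [-6]
13. n11.lim = true  [terminal]
14. n12.live = true  [terminal]
15. n10.lim = 1  [A.ok * -1 - 5]
16. n14.live = true  [terminal]
17. n15.tag = false  [terminal]
18. n13.idx = 20  [20]
19. n13.cnt = false  [b.tag == true]
20. n13.val = 6  [6]
21. n9.lim = 21  [S.val + 15]
22. n1.idx = 6  [(if g.mk then S₁.val else S₁.idx) - 16]
23. n1.cnt = true  [S₁.val > 21]
24. n1.val = 3  [S₁.val + S₁.idx - 23]
25. n16.tag = true  [terminal]
26. n17.tag = true  [terminal]
27. n0.idx = 19  [S₁.idx * -1 + 25]
28. n0.cnt = false  [S₁.idx > 6]
29. n0.val = 22  [S₁.idx + 16]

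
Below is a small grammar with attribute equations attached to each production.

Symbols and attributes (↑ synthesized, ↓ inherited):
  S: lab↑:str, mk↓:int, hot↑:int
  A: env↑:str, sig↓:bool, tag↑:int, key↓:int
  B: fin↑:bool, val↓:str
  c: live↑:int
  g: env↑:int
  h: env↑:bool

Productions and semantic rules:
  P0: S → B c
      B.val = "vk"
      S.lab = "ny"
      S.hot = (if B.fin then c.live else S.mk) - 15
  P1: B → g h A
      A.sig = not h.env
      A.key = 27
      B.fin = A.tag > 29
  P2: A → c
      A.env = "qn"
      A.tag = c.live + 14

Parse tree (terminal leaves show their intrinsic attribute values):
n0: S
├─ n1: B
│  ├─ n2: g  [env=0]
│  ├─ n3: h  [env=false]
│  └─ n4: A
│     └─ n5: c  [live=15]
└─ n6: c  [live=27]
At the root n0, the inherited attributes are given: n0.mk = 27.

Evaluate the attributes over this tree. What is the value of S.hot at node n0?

12

1. n0.mk = 27  [given at root]
2. n1.val = "vk"  ["vk"]
3. n2.env = 0  [terminal]
4. n3.env = false  [terminal]
5. n4.sig = true  [not h.env]
6. n4.key = 27  [27]
7. n5.live = 15  [terminal]
8. n4.env = "qn"  ["qn"]
9. n4.tag = 29  [c.live + 14]
10. n1.fin = false  [A.tag > 29]
11. n6.live = 27  [terminal]
12. n0.lab = "ny"  ["ny"]
13. n0.hot = 12  [(if B.fin then c.live else S.mk) - 15]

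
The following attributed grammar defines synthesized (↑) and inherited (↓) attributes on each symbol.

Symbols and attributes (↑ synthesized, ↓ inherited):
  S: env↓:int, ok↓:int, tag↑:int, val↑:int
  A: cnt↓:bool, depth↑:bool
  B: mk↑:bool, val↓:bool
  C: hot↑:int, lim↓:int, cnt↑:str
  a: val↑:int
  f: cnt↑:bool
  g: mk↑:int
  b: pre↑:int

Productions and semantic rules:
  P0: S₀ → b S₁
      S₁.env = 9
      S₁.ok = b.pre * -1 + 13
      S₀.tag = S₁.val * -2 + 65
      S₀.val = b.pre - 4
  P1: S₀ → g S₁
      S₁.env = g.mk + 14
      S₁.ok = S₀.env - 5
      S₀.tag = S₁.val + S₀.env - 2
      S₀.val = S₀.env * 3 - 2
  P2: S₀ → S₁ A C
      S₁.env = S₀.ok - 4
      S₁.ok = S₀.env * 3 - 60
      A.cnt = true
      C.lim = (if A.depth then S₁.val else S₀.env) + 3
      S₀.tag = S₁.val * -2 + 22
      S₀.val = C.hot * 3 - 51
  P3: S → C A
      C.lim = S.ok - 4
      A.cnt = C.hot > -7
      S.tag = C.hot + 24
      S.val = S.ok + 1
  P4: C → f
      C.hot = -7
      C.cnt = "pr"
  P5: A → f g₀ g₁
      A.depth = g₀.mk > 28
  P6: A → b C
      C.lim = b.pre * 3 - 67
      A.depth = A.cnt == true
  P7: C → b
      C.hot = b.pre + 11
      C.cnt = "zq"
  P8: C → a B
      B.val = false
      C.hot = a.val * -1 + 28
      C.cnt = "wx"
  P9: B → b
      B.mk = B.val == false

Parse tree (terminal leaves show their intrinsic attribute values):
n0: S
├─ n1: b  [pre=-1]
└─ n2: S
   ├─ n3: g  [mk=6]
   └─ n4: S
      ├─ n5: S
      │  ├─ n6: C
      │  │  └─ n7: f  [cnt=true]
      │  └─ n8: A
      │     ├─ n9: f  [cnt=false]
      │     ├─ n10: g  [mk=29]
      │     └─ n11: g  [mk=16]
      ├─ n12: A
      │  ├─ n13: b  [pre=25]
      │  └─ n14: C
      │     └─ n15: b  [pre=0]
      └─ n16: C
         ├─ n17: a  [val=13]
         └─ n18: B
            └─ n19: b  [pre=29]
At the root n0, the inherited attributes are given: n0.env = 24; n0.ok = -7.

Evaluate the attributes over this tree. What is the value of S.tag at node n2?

1

1. n0.env = 24  [given at root]
2. n0.ok = -7  [given at root]
3. n1.pre = -1  [terminal]
4. n2.env = 9  [9]
5. n2.ok = 14  [b.pre * -1 + 13]
6. n3.mk = 6  [terminal]
7. n4.env = 20  [g.mk + 14]
8. n4.ok = 4  [S₀.env - 5]
9. n5.env = 0  [S₀.ok - 4]
10. n5.ok = 0  [S₀.env * 3 - 60]
11. n6.lim = -4  [S.ok - 4]
12. n7.cnt = true  [terminal]
13. n6.hot = -7  [-7]
14. n6.cnt = "pr"  ["pr"]
15. n8.cnt = false  [C.hot > -7]
16. n9.cnt = false  [terminal]
17. n10.mk = 29  [terminal]
18. n11.mk = 16  [terminal]
19. n8.depth = true  [g₀.mk > 28]
20. n5.tag = 17  [C.hot + 24]
21. n5.val = 1  [S.ok + 1]
22. n12.cnt = true  [true]
23. n13.pre = 25  [terminal]
24. n14.lim = 8  [b.pre * 3 - 67]
25. n15.pre = 0  [terminal]
26. n14.hot = 11  [b.pre + 11]
27. n14.cnt = "zq"  ["zq"]
28. n12.depth = true  [A.cnt == true]
29. n16.lim = 4  [(if A.depth then S₁.val else S₀.env) + 3]
30. n17.val = 13  [terminal]
31. n18.val = false  [false]
32. n19.pre = 29  [terminal]
33. n18.mk = true  [B.val == false]
34. n16.hot = 15  [a.val * -1 + 28]
35. n16.cnt = "wx"  ["wx"]
36. n4.tag = 20  [S₁.val * -2 + 22]
37. n4.val = -6  [C.hot * 3 - 51]
38. n2.tag = 1  [S₁.val + S₀.env - 2]
39. n2.val = 25  [S₀.env * 3 - 2]
40. n0.tag = 15  [S₁.val * -2 + 65]
41. n0.val = -5  [b.pre - 4]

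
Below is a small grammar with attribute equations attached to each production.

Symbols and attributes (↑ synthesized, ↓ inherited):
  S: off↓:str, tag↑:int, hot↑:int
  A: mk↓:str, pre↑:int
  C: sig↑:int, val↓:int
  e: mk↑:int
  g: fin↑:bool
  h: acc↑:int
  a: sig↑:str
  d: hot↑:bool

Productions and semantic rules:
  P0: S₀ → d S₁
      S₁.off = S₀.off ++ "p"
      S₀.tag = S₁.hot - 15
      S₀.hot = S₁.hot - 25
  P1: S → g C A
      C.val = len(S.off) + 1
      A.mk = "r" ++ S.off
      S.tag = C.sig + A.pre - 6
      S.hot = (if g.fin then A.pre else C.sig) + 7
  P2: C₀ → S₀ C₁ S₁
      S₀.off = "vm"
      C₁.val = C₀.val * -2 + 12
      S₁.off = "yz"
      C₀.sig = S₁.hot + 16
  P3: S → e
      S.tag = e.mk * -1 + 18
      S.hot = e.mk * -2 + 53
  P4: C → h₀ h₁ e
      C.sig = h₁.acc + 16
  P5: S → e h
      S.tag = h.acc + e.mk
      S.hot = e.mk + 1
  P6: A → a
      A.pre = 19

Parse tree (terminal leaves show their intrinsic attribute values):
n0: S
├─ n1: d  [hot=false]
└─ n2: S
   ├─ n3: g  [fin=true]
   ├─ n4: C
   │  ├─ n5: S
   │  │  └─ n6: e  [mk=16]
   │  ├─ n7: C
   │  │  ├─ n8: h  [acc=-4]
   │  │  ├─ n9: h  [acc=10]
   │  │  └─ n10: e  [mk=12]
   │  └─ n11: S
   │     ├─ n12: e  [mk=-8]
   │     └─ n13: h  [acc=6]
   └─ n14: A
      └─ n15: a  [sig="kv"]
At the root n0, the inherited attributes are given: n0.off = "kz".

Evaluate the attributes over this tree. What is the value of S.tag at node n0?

1. n0.off = "kz"  [given at root]
2. n1.hot = false  [terminal]
3. n2.off = "kzp"  [S₀.off ++ "p"]
4. n3.fin = true  [terminal]
5. n4.val = 4  [len(S.off) + 1]
6. n5.off = "vm"  ["vm"]
7. n6.mk = 16  [terminal]
8. n5.tag = 2  [e.mk * -1 + 18]
9. n5.hot = 21  [e.mk * -2 + 53]
10. n7.val = 4  [C₀.val * -2 + 12]
11. n8.acc = -4  [terminal]
12. n9.acc = 10  [terminal]
13. n10.mk = 12  [terminal]
14. n7.sig = 26  [h₁.acc + 16]
15. n11.off = "yz"  ["yz"]
16. n12.mk = -8  [terminal]
17. n13.acc = 6  [terminal]
18. n11.tag = -2  [h.acc + e.mk]
19. n11.hot = -7  [e.mk + 1]
20. n4.sig = 9  [S₁.hot + 16]
21. n14.mk = "rkzp"  ["r" ++ S.off]
22. n15.sig = "kv"  [terminal]
23. n14.pre = 19  [19]
24. n2.tag = 22  [C.sig + A.pre - 6]
25. n2.hot = 26  [(if g.fin then A.pre else C.sig) + 7]
26. n0.tag = 11  [S₁.hot - 15]
27. n0.hot = 1  [S₁.hot - 25]

11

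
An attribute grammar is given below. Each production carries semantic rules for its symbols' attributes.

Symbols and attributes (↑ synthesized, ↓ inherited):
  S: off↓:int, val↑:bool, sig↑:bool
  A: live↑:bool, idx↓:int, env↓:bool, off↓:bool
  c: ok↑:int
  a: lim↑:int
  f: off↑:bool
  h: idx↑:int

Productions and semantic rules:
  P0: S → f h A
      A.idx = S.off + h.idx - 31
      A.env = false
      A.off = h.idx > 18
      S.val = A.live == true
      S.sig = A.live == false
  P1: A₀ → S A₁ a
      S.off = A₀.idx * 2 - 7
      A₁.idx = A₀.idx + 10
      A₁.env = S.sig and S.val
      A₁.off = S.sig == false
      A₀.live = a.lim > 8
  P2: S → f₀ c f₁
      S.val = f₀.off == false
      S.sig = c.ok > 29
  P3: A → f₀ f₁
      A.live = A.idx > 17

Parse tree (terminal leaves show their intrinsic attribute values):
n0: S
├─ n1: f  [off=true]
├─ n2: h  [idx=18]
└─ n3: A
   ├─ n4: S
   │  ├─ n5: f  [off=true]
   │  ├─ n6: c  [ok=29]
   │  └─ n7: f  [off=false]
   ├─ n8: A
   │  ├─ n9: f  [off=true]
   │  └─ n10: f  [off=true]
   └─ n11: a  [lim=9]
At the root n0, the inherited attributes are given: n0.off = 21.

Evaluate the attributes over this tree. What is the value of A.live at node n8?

true

1. n0.off = 21  [given at root]
2. n1.off = true  [terminal]
3. n2.idx = 18  [terminal]
4. n3.idx = 8  [S.off + h.idx - 31]
5. n3.env = false  [false]
6. n3.off = false  [h.idx > 18]
7. n4.off = 9  [A₀.idx * 2 - 7]
8. n5.off = true  [terminal]
9. n6.ok = 29  [terminal]
10. n7.off = false  [terminal]
11. n4.val = false  [f₀.off == false]
12. n4.sig = false  [c.ok > 29]
13. n8.idx = 18  [A₀.idx + 10]
14. n8.env = false  [S.sig and S.val]
15. n8.off = true  [S.sig == false]
16. n9.off = true  [terminal]
17. n10.off = true  [terminal]
18. n8.live = true  [A.idx > 17]
19. n11.lim = 9  [terminal]
20. n3.live = true  [a.lim > 8]
21. n0.val = true  [A.live == true]
22. n0.sig = false  [A.live == false]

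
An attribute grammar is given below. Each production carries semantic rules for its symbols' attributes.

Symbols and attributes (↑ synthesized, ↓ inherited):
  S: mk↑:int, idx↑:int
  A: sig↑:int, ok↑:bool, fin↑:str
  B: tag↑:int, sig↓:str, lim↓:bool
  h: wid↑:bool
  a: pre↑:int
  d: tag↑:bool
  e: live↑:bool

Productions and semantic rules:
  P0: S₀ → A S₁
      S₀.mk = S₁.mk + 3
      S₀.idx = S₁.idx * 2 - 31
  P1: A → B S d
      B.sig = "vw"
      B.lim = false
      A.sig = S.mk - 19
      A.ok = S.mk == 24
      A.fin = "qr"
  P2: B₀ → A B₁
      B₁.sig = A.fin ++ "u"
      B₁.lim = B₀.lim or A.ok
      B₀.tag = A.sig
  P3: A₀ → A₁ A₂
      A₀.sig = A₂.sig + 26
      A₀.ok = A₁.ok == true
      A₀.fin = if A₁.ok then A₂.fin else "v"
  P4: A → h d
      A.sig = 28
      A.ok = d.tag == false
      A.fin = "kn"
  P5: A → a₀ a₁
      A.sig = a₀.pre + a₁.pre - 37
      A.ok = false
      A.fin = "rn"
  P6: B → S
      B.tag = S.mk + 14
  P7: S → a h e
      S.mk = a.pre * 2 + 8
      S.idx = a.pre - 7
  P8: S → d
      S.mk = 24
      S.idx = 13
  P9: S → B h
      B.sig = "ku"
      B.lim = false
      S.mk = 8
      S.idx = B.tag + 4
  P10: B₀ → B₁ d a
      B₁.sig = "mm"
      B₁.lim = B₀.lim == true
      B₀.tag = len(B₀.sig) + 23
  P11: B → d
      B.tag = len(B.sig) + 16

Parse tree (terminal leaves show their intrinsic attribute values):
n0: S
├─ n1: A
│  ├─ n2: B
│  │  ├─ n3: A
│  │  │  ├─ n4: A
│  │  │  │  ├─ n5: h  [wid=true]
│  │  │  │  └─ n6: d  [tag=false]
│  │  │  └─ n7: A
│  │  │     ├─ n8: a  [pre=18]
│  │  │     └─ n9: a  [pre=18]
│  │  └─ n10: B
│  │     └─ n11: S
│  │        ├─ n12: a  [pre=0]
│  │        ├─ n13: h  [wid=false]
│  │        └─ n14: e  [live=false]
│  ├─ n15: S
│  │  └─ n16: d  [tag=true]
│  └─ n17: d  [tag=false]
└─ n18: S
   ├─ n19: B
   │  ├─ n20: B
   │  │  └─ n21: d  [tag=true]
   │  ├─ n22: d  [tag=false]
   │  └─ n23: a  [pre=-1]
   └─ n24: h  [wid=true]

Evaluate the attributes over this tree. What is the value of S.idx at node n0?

1. n2.sig = "vw"  ["vw"]
2. n2.lim = false  [false]
3. n5.wid = true  [terminal]
4. n6.tag = false  [terminal]
5. n4.sig = 28  [28]
6. n4.ok = true  [d.tag == false]
7. n4.fin = "kn"  ["kn"]
8. n8.pre = 18  [terminal]
9. n9.pre = 18  [terminal]
10. n7.sig = -1  [a₀.pre + a₁.pre - 37]
11. n7.ok = false  [false]
12. n7.fin = "rn"  ["rn"]
13. n3.sig = 25  [A₂.sig + 26]
14. n3.ok = true  [A₁.ok == true]
15. n3.fin = "rn"  [if A₁.ok then A₂.fin else "v"]
16. n10.sig = "rnu"  [A.fin ++ "u"]
17. n10.lim = true  [B₀.lim or A.ok]
18. n12.pre = 0  [terminal]
19. n13.wid = false  [terminal]
20. n14.live = false  [terminal]
21. n11.mk = 8  [a.pre * 2 + 8]
22. n11.idx = -7  [a.pre - 7]
23. n10.tag = 22  [S.mk + 14]
24. n2.tag = 25  [A.sig]
25. n16.tag = true  [terminal]
26. n15.mk = 24  [24]
27. n15.idx = 13  [13]
28. n17.tag = false  [terminal]
29. n1.sig = 5  [S.mk - 19]
30. n1.ok = true  [S.mk == 24]
31. n1.fin = "qr"  ["qr"]
32. n19.sig = "ku"  ["ku"]
33. n19.lim = false  [false]
34. n20.sig = "mm"  ["mm"]
35. n20.lim = false  [B₀.lim == true]
36. n21.tag = true  [terminal]
37. n20.tag = 18  [len(B.sig) + 16]
38. n22.tag = false  [terminal]
39. n23.pre = -1  [terminal]
40. n19.tag = 25  [len(B₀.sig) + 23]
41. n24.wid = true  [terminal]
42. n18.mk = 8  [8]
43. n18.idx = 29  [B.tag + 4]
44. n0.mk = 11  [S₁.mk + 3]
45. n0.idx = 27  [S₁.idx * 2 - 31]

27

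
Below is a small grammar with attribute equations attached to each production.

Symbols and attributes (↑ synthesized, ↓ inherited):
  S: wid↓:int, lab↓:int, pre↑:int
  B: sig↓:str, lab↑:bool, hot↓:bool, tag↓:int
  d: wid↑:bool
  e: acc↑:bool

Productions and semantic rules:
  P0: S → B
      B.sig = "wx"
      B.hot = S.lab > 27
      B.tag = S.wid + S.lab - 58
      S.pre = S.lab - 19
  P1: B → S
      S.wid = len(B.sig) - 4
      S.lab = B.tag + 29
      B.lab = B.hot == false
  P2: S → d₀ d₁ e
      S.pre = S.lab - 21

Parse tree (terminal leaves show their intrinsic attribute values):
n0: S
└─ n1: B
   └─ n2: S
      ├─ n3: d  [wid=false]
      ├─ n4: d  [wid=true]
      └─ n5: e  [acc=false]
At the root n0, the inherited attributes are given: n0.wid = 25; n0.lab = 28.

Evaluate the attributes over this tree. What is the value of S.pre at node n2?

3

1. n0.wid = 25  [given at root]
2. n0.lab = 28  [given at root]
3. n1.sig = "wx"  ["wx"]
4. n1.hot = true  [S.lab > 27]
5. n1.tag = -5  [S.wid + S.lab - 58]
6. n2.wid = -2  [len(B.sig) - 4]
7. n2.lab = 24  [B.tag + 29]
8. n3.wid = false  [terminal]
9. n4.wid = true  [terminal]
10. n5.acc = false  [terminal]
11. n2.pre = 3  [S.lab - 21]
12. n1.lab = false  [B.hot == false]
13. n0.pre = 9  [S.lab - 19]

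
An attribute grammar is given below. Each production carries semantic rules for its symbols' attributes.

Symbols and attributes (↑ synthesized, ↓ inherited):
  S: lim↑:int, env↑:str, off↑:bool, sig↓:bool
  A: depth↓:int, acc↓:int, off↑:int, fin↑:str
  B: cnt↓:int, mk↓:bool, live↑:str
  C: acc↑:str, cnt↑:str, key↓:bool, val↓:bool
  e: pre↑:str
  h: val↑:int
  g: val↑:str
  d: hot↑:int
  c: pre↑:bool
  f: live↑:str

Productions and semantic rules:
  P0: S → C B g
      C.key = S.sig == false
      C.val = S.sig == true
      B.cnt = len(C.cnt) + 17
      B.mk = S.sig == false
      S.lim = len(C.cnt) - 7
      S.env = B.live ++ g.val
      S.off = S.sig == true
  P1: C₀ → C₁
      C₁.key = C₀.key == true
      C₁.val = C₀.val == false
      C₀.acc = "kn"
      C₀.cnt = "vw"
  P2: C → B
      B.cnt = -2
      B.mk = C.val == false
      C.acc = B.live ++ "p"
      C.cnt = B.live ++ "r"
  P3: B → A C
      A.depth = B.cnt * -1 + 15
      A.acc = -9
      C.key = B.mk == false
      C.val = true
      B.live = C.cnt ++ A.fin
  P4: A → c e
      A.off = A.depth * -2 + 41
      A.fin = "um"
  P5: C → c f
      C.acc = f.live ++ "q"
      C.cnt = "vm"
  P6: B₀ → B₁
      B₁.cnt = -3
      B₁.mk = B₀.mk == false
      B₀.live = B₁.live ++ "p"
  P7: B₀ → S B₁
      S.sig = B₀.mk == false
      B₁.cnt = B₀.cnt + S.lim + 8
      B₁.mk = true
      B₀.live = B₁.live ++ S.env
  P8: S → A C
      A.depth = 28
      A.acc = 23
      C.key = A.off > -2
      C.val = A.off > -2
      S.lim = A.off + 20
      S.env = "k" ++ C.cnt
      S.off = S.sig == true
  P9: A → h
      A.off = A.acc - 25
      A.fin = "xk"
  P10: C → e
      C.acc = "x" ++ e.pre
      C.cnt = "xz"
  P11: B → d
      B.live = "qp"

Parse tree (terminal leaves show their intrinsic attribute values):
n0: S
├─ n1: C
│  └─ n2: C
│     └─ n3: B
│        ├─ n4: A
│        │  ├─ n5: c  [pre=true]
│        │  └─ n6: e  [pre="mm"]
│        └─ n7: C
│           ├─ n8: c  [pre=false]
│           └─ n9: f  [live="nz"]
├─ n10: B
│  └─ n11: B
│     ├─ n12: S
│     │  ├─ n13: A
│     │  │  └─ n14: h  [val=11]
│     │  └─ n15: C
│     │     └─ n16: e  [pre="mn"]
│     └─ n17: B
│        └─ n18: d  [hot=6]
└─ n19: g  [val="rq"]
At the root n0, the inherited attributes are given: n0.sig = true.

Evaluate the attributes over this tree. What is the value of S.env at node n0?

1. n0.sig = true  [given at root]
2. n1.key = false  [S.sig == false]
3. n1.val = true  [S.sig == true]
4. n2.key = false  [C₀.key == true]
5. n2.val = false  [C₀.val == false]
6. n3.cnt = -2  [-2]
7. n3.mk = true  [C.val == false]
8. n4.depth = 17  [B.cnt * -1 + 15]
9. n4.acc = -9  [-9]
10. n5.pre = true  [terminal]
11. n6.pre = "mm"  [terminal]
12. n4.off = 7  [A.depth * -2 + 41]
13. n4.fin = "um"  ["um"]
14. n7.key = false  [B.mk == false]
15. n7.val = true  [true]
16. n8.pre = false  [terminal]
17. n9.live = "nz"  [terminal]
18. n7.acc = "nzq"  [f.live ++ "q"]
19. n7.cnt = "vm"  ["vm"]
20. n3.live = "vmum"  [C.cnt ++ A.fin]
21. n2.acc = "vmump"  [B.live ++ "p"]
22. n2.cnt = "vmumr"  [B.live ++ "r"]
23. n1.acc = "kn"  ["kn"]
24. n1.cnt = "vw"  ["vw"]
25. n10.cnt = 19  [len(C.cnt) + 17]
26. n10.mk = false  [S.sig == false]
27. n11.cnt = -3  [-3]
28. n11.mk = true  [B₀.mk == false]
29. n12.sig = false  [B₀.mk == false]
30. n13.depth = 28  [28]
31. n13.acc = 23  [23]
32. n14.val = 11  [terminal]
33. n13.off = -2  [A.acc - 25]
34. n13.fin = "xk"  ["xk"]
35. n15.key = false  [A.off > -2]
36. n15.val = false  [A.off > -2]
37. n16.pre = "mn"  [terminal]
38. n15.acc = "xmn"  ["x" ++ e.pre]
39. n15.cnt = "xz"  ["xz"]
40. n12.lim = 18  [A.off + 20]
41. n12.env = "kxz"  ["k" ++ C.cnt]
42. n12.off = false  [S.sig == true]
43. n17.cnt = 23  [B₀.cnt + S.lim + 8]
44. n17.mk = true  [true]
45. n18.hot = 6  [terminal]
46. n17.live = "qp"  ["qp"]
47. n11.live = "qpkxz"  [B₁.live ++ S.env]
48. n10.live = "qpkxzp"  [B₁.live ++ "p"]
49. n19.val = "rq"  [terminal]
50. n0.lim = -5  [len(C.cnt) - 7]
51. n0.env = "qpkxzprq"  [B.live ++ g.val]
52. n0.off = true  [S.sig == true]

"qpkxzprq"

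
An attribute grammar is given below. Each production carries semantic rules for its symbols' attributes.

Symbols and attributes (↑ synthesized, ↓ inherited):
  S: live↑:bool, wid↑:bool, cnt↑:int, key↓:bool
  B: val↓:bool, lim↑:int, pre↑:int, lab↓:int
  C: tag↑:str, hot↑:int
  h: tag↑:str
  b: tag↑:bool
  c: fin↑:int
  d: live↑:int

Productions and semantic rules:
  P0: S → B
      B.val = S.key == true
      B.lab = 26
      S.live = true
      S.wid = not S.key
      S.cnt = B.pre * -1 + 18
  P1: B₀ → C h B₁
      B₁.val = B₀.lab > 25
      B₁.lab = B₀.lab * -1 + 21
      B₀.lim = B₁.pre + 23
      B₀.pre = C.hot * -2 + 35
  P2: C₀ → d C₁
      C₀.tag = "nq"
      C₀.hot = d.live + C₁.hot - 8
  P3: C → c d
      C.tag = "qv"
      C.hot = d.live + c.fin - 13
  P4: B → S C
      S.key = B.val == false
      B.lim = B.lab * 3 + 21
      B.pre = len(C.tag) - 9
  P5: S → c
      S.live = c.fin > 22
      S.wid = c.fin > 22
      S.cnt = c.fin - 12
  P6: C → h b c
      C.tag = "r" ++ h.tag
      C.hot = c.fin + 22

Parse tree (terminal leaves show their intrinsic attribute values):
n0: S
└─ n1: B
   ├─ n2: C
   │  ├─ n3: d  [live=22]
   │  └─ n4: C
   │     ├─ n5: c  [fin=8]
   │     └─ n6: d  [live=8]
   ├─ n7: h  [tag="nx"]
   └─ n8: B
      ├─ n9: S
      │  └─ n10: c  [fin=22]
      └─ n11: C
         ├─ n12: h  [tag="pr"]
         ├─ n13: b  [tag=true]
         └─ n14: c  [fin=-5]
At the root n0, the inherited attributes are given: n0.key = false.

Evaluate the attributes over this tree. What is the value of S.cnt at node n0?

17

1. n0.key = false  [given at root]
2. n1.val = false  [S.key == true]
3. n1.lab = 26  [26]
4. n3.live = 22  [terminal]
5. n5.fin = 8  [terminal]
6. n6.live = 8  [terminal]
7. n4.tag = "qv"  ["qv"]
8. n4.hot = 3  [d.live + c.fin - 13]
9. n2.tag = "nq"  ["nq"]
10. n2.hot = 17  [d.live + C₁.hot - 8]
11. n7.tag = "nx"  [terminal]
12. n8.val = true  [B₀.lab > 25]
13. n8.lab = -5  [B₀.lab * -1 + 21]
14. n9.key = false  [B.val == false]
15. n10.fin = 22  [terminal]
16. n9.live = false  [c.fin > 22]
17. n9.wid = false  [c.fin > 22]
18. n9.cnt = 10  [c.fin - 12]
19. n12.tag = "pr"  [terminal]
20. n13.tag = true  [terminal]
21. n14.fin = -5  [terminal]
22. n11.tag = "rpr"  ["r" ++ h.tag]
23. n11.hot = 17  [c.fin + 22]
24. n8.lim = 6  [B.lab * 3 + 21]
25. n8.pre = -6  [len(C.tag) - 9]
26. n1.lim = 17  [B₁.pre + 23]
27. n1.pre = 1  [C.hot * -2 + 35]
28. n0.live = true  [true]
29. n0.wid = true  [not S.key]
30. n0.cnt = 17  [B.pre * -1 + 18]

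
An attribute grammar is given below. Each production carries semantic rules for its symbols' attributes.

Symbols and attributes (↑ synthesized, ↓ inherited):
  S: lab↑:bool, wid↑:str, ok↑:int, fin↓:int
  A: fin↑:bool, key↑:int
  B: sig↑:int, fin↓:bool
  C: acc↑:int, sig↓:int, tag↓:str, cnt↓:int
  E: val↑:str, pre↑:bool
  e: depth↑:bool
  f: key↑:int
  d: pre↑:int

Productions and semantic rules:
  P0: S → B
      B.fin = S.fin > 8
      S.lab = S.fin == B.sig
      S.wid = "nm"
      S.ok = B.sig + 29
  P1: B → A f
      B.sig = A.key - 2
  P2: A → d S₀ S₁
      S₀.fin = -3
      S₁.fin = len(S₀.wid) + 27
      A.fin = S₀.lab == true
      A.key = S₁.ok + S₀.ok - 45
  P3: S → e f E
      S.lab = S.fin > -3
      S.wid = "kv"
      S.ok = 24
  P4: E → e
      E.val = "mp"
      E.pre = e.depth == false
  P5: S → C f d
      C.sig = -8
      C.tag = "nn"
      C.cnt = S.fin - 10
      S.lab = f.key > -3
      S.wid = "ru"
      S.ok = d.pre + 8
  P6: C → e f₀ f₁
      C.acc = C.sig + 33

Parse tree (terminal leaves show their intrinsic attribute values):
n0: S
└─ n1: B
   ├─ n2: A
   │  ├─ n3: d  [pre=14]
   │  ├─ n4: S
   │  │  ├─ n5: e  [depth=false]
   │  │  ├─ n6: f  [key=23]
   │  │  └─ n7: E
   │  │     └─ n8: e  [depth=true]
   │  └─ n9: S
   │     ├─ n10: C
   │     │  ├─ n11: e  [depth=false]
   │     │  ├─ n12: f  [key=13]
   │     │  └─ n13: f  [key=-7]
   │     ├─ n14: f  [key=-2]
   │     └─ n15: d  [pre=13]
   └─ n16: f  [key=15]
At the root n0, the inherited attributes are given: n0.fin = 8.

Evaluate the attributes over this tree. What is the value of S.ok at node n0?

27

1. n0.fin = 8  [given at root]
2. n1.fin = false  [S.fin > 8]
3. n3.pre = 14  [terminal]
4. n4.fin = -3  [-3]
5. n5.depth = false  [terminal]
6. n6.key = 23  [terminal]
7. n8.depth = true  [terminal]
8. n7.val = "mp"  ["mp"]
9. n7.pre = false  [e.depth == false]
10. n4.lab = false  [S.fin > -3]
11. n4.wid = "kv"  ["kv"]
12. n4.ok = 24  [24]
13. n9.fin = 29  [len(S₀.wid) + 27]
14. n10.sig = -8  [-8]
15. n10.tag = "nn"  ["nn"]
16. n10.cnt = 19  [S.fin - 10]
17. n11.depth = false  [terminal]
18. n12.key = 13  [terminal]
19. n13.key = -7  [terminal]
20. n10.acc = 25  [C.sig + 33]
21. n14.key = -2  [terminal]
22. n15.pre = 13  [terminal]
23. n9.lab = true  [f.key > -3]
24. n9.wid = "ru"  ["ru"]
25. n9.ok = 21  [d.pre + 8]
26. n2.fin = false  [S₀.lab == true]
27. n2.key = 0  [S₁.ok + S₀.ok - 45]
28. n16.key = 15  [terminal]
29. n1.sig = -2  [A.key - 2]
30. n0.lab = false  [S.fin == B.sig]
31. n0.wid = "nm"  ["nm"]
32. n0.ok = 27  [B.sig + 29]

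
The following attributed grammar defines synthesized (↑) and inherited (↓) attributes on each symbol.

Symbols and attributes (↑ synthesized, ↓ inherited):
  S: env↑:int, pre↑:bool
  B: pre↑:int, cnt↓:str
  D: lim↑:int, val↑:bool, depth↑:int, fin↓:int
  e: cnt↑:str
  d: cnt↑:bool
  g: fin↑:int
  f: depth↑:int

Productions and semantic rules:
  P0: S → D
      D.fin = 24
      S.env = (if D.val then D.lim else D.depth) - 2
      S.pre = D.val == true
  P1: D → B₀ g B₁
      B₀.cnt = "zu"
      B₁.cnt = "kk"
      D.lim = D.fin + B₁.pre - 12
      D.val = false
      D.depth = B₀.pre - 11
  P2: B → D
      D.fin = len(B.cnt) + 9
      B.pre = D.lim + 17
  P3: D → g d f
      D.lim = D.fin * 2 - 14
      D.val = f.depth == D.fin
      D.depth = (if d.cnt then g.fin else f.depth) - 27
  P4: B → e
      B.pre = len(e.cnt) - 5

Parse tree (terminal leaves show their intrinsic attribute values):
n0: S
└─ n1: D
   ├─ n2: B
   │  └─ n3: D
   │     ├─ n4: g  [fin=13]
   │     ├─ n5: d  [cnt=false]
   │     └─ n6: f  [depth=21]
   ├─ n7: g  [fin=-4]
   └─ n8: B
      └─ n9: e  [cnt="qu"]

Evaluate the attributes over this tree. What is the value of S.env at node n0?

1. n1.fin = 24  [24]
2. n2.cnt = "zu"  ["zu"]
3. n3.fin = 11  [len(B.cnt) + 9]
4. n4.fin = 13  [terminal]
5. n5.cnt = false  [terminal]
6. n6.depth = 21  [terminal]
7. n3.lim = 8  [D.fin * 2 - 14]
8. n3.val = false  [f.depth == D.fin]
9. n3.depth = -6  [(if d.cnt then g.fin else f.depth) - 27]
10. n2.pre = 25  [D.lim + 17]
11. n7.fin = -4  [terminal]
12. n8.cnt = "kk"  ["kk"]
13. n9.cnt = "qu"  [terminal]
14. n8.pre = -3  [len(e.cnt) - 5]
15. n1.lim = 9  [D.fin + B₁.pre - 12]
16. n1.val = false  [false]
17. n1.depth = 14  [B₀.pre - 11]
18. n0.env = 12  [(if D.val then D.lim else D.depth) - 2]
19. n0.pre = false  [D.val == true]

12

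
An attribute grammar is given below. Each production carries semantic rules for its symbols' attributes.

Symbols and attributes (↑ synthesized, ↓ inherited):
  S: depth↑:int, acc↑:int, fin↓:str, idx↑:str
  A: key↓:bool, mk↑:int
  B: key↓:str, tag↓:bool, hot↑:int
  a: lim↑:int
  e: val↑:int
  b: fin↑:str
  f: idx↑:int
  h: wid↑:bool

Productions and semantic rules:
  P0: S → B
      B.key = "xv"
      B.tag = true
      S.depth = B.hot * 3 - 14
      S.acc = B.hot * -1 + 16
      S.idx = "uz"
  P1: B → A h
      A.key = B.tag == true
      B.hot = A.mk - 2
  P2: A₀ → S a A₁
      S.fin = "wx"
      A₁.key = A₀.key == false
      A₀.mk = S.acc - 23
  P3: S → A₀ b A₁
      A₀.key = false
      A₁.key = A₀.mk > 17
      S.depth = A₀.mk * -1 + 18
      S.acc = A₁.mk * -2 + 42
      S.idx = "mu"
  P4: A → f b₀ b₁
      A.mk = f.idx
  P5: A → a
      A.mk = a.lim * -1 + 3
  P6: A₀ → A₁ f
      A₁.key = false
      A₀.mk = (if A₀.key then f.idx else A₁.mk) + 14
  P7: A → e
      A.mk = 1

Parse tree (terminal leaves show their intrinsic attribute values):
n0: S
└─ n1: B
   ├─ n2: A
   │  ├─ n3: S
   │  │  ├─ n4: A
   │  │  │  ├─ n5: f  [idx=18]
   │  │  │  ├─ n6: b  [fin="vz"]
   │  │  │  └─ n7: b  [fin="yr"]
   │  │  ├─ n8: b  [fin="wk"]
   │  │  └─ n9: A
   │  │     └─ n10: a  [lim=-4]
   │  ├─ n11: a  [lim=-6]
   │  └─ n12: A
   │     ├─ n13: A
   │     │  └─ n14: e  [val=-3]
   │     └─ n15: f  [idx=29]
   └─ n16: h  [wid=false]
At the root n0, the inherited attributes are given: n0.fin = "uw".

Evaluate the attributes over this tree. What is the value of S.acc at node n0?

13

1. n0.fin = "uw"  [given at root]
2. n1.key = "xv"  ["xv"]
3. n1.tag = true  [true]
4. n2.key = true  [B.tag == true]
5. n3.fin = "wx"  ["wx"]
6. n4.key = false  [false]
7. n5.idx = 18  [terminal]
8. n6.fin = "vz"  [terminal]
9. n7.fin = "yr"  [terminal]
10. n4.mk = 18  [f.idx]
11. n8.fin = "wk"  [terminal]
12. n9.key = true  [A₀.mk > 17]
13. n10.lim = -4  [terminal]
14. n9.mk = 7  [a.lim * -1 + 3]
15. n3.depth = 0  [A₀.mk * -1 + 18]
16. n3.acc = 28  [A₁.mk * -2 + 42]
17. n3.idx = "mu"  ["mu"]
18. n11.lim = -6  [terminal]
19. n12.key = false  [A₀.key == false]
20. n13.key = false  [false]
21. n14.val = -3  [terminal]
22. n13.mk = 1  [1]
23. n15.idx = 29  [terminal]
24. n12.mk = 15  [(if A₀.key then f.idx else A₁.mk) + 14]
25. n2.mk = 5  [S.acc - 23]
26. n16.wid = false  [terminal]
27. n1.hot = 3  [A.mk - 2]
28. n0.depth = -5  [B.hot * 3 - 14]
29. n0.acc = 13  [B.hot * -1 + 16]
30. n0.idx = "uz"  ["uz"]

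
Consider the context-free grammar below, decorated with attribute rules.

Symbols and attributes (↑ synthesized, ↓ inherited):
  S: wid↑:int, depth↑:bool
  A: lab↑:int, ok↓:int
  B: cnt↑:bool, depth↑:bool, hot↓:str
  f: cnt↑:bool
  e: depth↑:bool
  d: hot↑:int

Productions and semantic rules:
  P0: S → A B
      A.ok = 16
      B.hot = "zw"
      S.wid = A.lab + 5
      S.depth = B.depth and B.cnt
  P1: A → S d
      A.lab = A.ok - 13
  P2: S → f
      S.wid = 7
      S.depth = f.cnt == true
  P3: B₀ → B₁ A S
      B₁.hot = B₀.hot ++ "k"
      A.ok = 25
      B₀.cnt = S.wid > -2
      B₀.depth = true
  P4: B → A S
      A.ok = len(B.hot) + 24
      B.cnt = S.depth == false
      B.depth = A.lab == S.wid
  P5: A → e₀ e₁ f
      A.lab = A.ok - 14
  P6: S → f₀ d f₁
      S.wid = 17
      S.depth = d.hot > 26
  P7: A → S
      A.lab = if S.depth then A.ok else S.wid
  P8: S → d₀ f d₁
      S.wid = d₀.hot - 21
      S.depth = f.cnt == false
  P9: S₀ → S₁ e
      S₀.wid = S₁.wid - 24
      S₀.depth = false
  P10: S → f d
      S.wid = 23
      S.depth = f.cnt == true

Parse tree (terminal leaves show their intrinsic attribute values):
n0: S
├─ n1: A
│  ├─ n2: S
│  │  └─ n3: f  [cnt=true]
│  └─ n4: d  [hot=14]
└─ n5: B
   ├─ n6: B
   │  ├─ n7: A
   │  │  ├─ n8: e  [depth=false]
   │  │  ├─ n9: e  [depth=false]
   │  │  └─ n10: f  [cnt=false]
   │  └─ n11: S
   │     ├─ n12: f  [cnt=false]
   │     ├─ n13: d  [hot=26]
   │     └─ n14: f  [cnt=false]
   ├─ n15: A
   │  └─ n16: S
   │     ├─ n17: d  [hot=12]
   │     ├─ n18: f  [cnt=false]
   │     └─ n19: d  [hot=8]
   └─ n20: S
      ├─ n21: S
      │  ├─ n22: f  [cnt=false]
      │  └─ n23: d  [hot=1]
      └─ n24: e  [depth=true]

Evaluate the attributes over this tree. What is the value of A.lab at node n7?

13

1. n1.ok = 16  [16]
2. n3.cnt = true  [terminal]
3. n2.wid = 7  [7]
4. n2.depth = true  [f.cnt == true]
5. n4.hot = 14  [terminal]
6. n1.lab = 3  [A.ok - 13]
7. n5.hot = "zw"  ["zw"]
8. n6.hot = "zwk"  [B₀.hot ++ "k"]
9. n7.ok = 27  [len(B.hot) + 24]
10. n8.depth = false  [terminal]
11. n9.depth = false  [terminal]
12. n10.cnt = false  [terminal]
13. n7.lab = 13  [A.ok - 14]
14. n12.cnt = false  [terminal]
15. n13.hot = 26  [terminal]
16. n14.cnt = false  [terminal]
17. n11.wid = 17  [17]
18. n11.depth = false  [d.hot > 26]
19. n6.cnt = true  [S.depth == false]
20. n6.depth = false  [A.lab == S.wid]
21. n15.ok = 25  [25]
22. n17.hot = 12  [terminal]
23. n18.cnt = false  [terminal]
24. n19.hot = 8  [terminal]
25. n16.wid = -9  [d₀.hot - 21]
26. n16.depth = true  [f.cnt == false]
27. n15.lab = 25  [if S.depth then A.ok else S.wid]
28. n22.cnt = false  [terminal]
29. n23.hot = 1  [terminal]
30. n21.wid = 23  [23]
31. n21.depth = false  [f.cnt == true]
32. n24.depth = true  [terminal]
33. n20.wid = -1  [S₁.wid - 24]
34. n20.depth = false  [false]
35. n5.cnt = true  [S.wid > -2]
36. n5.depth = true  [true]
37. n0.wid = 8  [A.lab + 5]
38. n0.depth = true  [B.depth and B.cnt]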